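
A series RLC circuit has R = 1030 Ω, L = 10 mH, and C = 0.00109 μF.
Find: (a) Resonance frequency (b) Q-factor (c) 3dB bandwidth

Step 1 — Resonance: ω₀ = 1/√(LC) = 1/√(0.01·1.09e-09) = 3.029e+05 rad/s.
Step 2 — f₀ = ω₀/(2π) = 4.821e+04 Hz.
Step 3 — Series Q: Q = ω₀L/R = 3.029e+05·0.01/1030 = 2.941.
Step 4 — Bandwidth: Δω = ω₀/Q = 1.03e+05 rad/s; BW = Δω/(2π) = 1.639e+04 Hz.

(a) f₀ = 4.821e+04 Hz  (b) Q = 2.941  (c) BW = 1.639e+04 Hz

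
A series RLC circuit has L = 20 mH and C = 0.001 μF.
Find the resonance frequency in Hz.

Step 1 — Resonance condition Im(Z)=0 gives ω₀ = 1/√(LC).
Step 2 — ω₀ = 1/√(0.02·1e-09) = 2.236e+05 rad/s.
Step 3 — f₀ = ω₀/(2π) = 3.559e+04 Hz.

f₀ = 3.559e+04 Hz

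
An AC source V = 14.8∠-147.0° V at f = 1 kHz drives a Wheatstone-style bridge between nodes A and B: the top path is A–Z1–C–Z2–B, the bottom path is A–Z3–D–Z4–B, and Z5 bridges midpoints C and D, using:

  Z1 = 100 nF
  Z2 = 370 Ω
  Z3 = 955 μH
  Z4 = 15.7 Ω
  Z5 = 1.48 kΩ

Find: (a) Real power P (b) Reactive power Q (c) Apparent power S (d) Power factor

Step 1 — Angular frequency: ω = 2π·f = 2π·1000 = 6283 rad/s.
Step 2 — Component impedances:
  Z1: Z = 1/(jωC) = -j/(ω·C) = 0 - j1592 Ω
  Z2: Z = R = 370 Ω
  Z3: Z = jωL = j·6283·0.000955 = 0 + j6 Ω
  Z4: Z = R = 15.7 Ω
  Z5: Z = R = 1480 Ω
Step 3 — Bridge requires nodal analysis (the Z5 bridge couples midpoints C and D, so the two paths cannot be reduced to a simple series/parallel combination). Setting node B to ground and injecting 1 A at node A, the 3-node admittance system at A, C, D solves to V_A = Z_AB = 15.64 + j5.91 Ω = 16.72∠20.7° Ω.
Step 4 — Source phasor: V = 14.8∠-147.0° V = -12.41 - j8.061 V.
Step 5 — Current: I = V / Z = -0.8646 - j0.1886 A = 0.885∠-167.7° A.
Step 6 — Complex power: S = V·I* = 12.25 + j4.629 VA.
Step 7 — Real power: P = Re(S) = 12.25 W.
Step 8 — Reactive power: Q = Im(S) = 4.629 VAR.
Step 9 — Apparent power: |S| = 13.1 VA.
Step 10 — Power factor: PF = P/|S| = 0.9355 (lagging).

(a) P = 12.25 W  (b) Q = 4.629 VAR  (c) S = 13.1 VA  (d) PF = 0.9355 (lagging)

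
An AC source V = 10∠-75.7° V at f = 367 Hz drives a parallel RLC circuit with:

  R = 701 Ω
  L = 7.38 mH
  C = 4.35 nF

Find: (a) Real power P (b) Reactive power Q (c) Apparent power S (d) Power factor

Step 1 — Angular frequency: ω = 2π·f = 2π·367 = 2306 rad/s.
Step 2 — Component impedances:
  R: Z = R = 701 Ω
  L: Z = jωL = j·2306·0.00738 = 0 + j17.02 Ω
  C: Z = 1/(jωC) = -j/(ω·C) = 0 - j9.969e+04 Ω
Step 3 — Parallel combination: 1/Z_total = 1/R + 1/L + 1/C; Z_total = 0.413 + j17.01 Ω = 17.02∠88.6° Ω.
Step 4 — Source phasor: V = 10∠-75.7° V = 2.47 - j9.69 V.
Step 5 — Current: I = V / Z = -0.5658 - j0.1589 A = 0.5877∠-164.3° A.
Step 6 — Complex power: S = V·I* = 0.1427 + j5.875 VA.
Step 7 — Real power: P = Re(S) = 0.1427 W.
Step 8 — Reactive power: Q = Im(S) = 5.875 VAR.
Step 9 — Apparent power: |S| = 5.877 VA.
Step 10 — Power factor: PF = P/|S| = 0.02427 (lagging).

(a) P = 0.1427 W  (b) Q = 5.875 VAR  (c) S = 5.877 VA  (d) PF = 0.02427 (lagging)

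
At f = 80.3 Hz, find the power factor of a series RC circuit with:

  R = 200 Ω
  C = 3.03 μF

Step 1 — Angular frequency: ω = 2π·f = 2π·80.3 = 504.5 rad/s.
Step 2 — Component impedances:
  R: Z = R = 200 Ω
  C: Z = 1/(jωC) = -j/(ω·C) = 0 - j654.1 Ω
Step 3 — Series combination: Z_total = R + C = 200 - j654.1 Ω = 684∠-73.0° Ω.
Step 4 — Power factor: PF = cos(φ) = Re(Z)/|Z| = 200/684 = 0.2924.
Step 5 — Type: Im(Z) = -654.1 ⇒ leading (phase φ = -73.0°).

PF = 0.2924 (leading, φ = -73.0°)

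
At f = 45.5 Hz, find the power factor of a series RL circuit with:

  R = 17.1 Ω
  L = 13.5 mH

Step 1 — Angular frequency: ω = 2π·f = 2π·45.5 = 285.9 rad/s.
Step 2 — Component impedances:
  R: Z = R = 17.1 Ω
  L: Z = jωL = j·285.9·0.0135 = 0 + j3.859 Ω
Step 3 — Series combination: Z_total = R + L = 17.1 + j3.859 Ω = 17.53∠12.7° Ω.
Step 4 — Power factor: PF = cos(φ) = Re(Z)/|Z| = 17.1/17.53 = 0.9755.
Step 5 — Type: Im(Z) = 3.859 ⇒ lagging (phase φ = 12.7°).

PF = 0.9755 (lagging, φ = 12.7°)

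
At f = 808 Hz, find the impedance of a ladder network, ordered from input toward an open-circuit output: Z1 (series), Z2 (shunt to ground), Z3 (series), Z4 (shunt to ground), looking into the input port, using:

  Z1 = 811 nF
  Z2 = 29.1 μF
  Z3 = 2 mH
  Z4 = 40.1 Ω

Step 1 — Angular frequency: ω = 2π·f = 2π·808 = 5077 rad/s.
Step 2 — Component impedances:
  Z1: Z = 1/(jωC) = -j/(ω·C) = 0 - j242.9 Ω
  Z2: Z = 1/(jωC) = -j/(ω·C) = 0 - j6.769 Ω
  Z3: Z = jωL = j·5077·0.002 = 0 + j10.15 Ω
  Z4: Z = R = 40.1 Ω
Step 3 — Ladder network (open output): work backward from the far end, alternating series and parallel combinations. Z_in = 1.134 - j249.7 Ω = 249.7∠-89.7° Ω.

Z = 1.134 - j249.7 Ω = 249.7∠-89.7° Ω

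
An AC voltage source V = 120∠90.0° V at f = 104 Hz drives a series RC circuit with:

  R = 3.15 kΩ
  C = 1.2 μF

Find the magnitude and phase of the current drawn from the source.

Step 1 — Angular frequency: ω = 2π·f = 2π·104 = 653.5 rad/s.
Step 2 — Component impedances:
  R: Z = R = 3150 Ω
  C: Z = 1/(jωC) = -j/(ω·C) = 0 - j1275 Ω
Step 3 — Series combination: Z_total = R + C = 3150 - j1275 Ω = 3398∠-22.0° Ω.
Step 4 — Source phasor: V = 120∠90.0° V = 0 + j120 V.
Step 5 — Ohm's law: I = V / Z_total = (0 + j120) / (3150 - j1275) = -0.01325 + j0.03273 A.
Step 6 — Convert to polar: |I| = 0.03531 A, ∠I = 112.0°.

I = 0.03531∠112.0° A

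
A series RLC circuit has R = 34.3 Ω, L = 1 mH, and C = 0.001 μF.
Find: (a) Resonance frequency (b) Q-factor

Step 1 — Resonance condition Im(Z)=0 gives ω₀ = 1/√(LC).
Step 2 — ω₀ = 1/√(0.001·1e-09) = 1e+06 rad/s.
Step 3 — f₀ = ω₀/(2π) = 1.592e+05 Hz.
Step 4 — Series Q: Q = ω₀L/R = 1e+06·0.001/34.3 = 29.15.

(a) f₀ = 1.592e+05 Hz  (b) Q = 29.15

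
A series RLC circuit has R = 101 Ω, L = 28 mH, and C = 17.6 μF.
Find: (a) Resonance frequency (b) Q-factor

Step 1 — Resonance condition Im(Z)=0 gives ω₀ = 1/√(LC).
Step 2 — ω₀ = 1/√(0.028·1.76e-05) = 1425 rad/s.
Step 3 — f₀ = ω₀/(2π) = 226.7 Hz.
Step 4 — Series Q: Q = ω₀L/R = 1425·0.028/101 = 0.3949.

(a) f₀ = 226.7 Hz  (b) Q = 0.3949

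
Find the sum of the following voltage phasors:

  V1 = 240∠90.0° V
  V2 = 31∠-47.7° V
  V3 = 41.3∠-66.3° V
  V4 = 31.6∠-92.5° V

Step 1 — Convert each phasor to rectangular form:
  V1 = 240·(cos(90.0°) + j·sin(90.0°)) = 0 + j240 V
  V2 = 31·(cos(-47.7°) + j·sin(-47.7°)) = 20.86 - j22.93 V
  V3 = 41.3·(cos(-66.3°) + j·sin(-66.3°)) = 16.6 - j37.82 V
  V4 = 31.6·(cos(-92.5°) + j·sin(-92.5°)) = -1.378 - j31.57 V
Step 2 — Sum components: V_total = 36.09 + j147.7 V.
Step 3 — Convert to polar: |V_total| = 152 V, ∠V_total = 76.3°.

V_total = 152∠76.3° V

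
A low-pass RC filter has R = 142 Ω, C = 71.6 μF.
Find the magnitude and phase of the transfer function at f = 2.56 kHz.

Step 1 — Angular frequency: ω = 2π·2560 = 1.608e+04 rad/s.
Step 2 — Transfer function: H(jω) = 1/(1 + jωRC).
Step 3 — Denominator: 1 + jωRC = 1 + j·1.608e+04·142·7.16e-05 = 1 + j163.5.
Step 4 — H = 3.739e-05 - j0.006115.
Step 5 — Magnitude: |H| = 0.006115 (-44.3 dB); phase: φ = -89.6°.

|H| = 0.006115 (-44.3 dB), φ = -89.6°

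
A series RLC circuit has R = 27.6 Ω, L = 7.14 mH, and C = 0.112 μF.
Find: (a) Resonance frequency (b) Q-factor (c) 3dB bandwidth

Step 1 — Resonance: ω₀ = 1/√(LC) = 1/√(0.00714·1.12e-07) = 3.536e+04 rad/s.
Step 2 — f₀ = ω₀/(2π) = 5628 Hz.
Step 3 — Series Q: Q = ω₀L/R = 3.536e+04·0.00714/27.6 = 9.148.
Step 4 — Bandwidth: Δω = ω₀/Q = 3866 rad/s; BW = Δω/(2π) = 615.2 Hz.

(a) f₀ = 5628 Hz  (b) Q = 9.148  (c) BW = 615.2 Hz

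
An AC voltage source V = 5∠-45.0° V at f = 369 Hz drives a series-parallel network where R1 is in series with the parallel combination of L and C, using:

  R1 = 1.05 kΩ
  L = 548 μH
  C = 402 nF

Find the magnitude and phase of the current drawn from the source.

Step 1 — Angular frequency: ω = 2π·f = 2π·369 = 2318 rad/s.
Step 2 — Component impedances:
  R1: Z = R = 1050 Ω
  L: Z = jωL = j·2318·0.000548 = 0 + j1.271 Ω
  C: Z = 1/(jωC) = -j/(ω·C) = 0 - j1073 Ω
Step 3 — Parallel branch: L || C = 1/(1/L + 1/C) = 0 + j1.272 Ω.
Step 4 — Series with R1: Z_total = R1 + (L || C) = 1050 + j1.272 Ω = 1050∠0.1° Ω.
Step 5 — Source phasor: V = 5∠-45.0° V = 3.536 - j3.536 V.
Step 6 — Ohm's law: I = V / Z_total = (3.536 - j3.536) / (1050 + j1.272) = 0.003363 - j0.003371 A.
Step 7 — Convert to polar: |I| = 0.004762 A, ∠I = -45.1°.

I = 0.004762∠-45.1° A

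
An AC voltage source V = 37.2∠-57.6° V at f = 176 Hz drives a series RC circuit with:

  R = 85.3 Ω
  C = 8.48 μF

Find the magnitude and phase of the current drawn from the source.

Step 1 — Angular frequency: ω = 2π·f = 2π·176 = 1106 rad/s.
Step 2 — Component impedances:
  R: Z = R = 85.3 Ω
  C: Z = 1/(jωC) = -j/(ω·C) = 0 - j106.6 Ω
Step 3 — Series combination: Z_total = R + C = 85.3 - j106.6 Ω = 136.6∠-51.3° Ω.
Step 4 — Source phasor: V = 37.2∠-57.6° V = 19.93 - j31.41 V.
Step 5 — Ohm's law: I = V / Z_total = (19.93 - j31.41) / (85.3 - j106.6) = 0.2708 - j0.02969 A.
Step 6 — Convert to polar: |I| = 0.2724 A, ∠I = -6.3°.

I = 0.2724∠-6.3° A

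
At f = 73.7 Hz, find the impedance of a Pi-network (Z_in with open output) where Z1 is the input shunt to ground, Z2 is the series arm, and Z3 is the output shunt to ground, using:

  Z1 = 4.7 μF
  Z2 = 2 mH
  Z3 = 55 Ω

Step 1 — Angular frequency: ω = 2π·f = 2π·73.7 = 463.1 rad/s.
Step 2 — Component impedances:
  Z1: Z = 1/(jωC) = -j/(ω·C) = 0 - j459.5 Ω
  Z2: Z = jωL = j·463.1·0.002 = 0 + j0.9261 Ω
  Z3: Z = R = 55 Ω
Step 3 — With open output, the series arm Z2 and the output shunt Z3 appear in series to ground: Z2 + Z3 = 55 + j0.9261 Ω.
Step 4 — Parallel with input shunt Z1: Z_in = Z1 || (Z2 + Z3) = 54.44 - j5.602 Ω = 54.73∠-5.9° Ω.

Z = 54.44 - j5.602 Ω = 54.73∠-5.9° Ω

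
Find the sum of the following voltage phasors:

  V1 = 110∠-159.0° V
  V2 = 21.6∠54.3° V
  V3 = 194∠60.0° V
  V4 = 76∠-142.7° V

Step 1 — Convert each phasor to rectangular form:
  V1 = 110·(cos(-159.0°) + j·sin(-159.0°)) = -102.7 - j39.42 V
  V2 = 21.6·(cos(54.3°) + j·sin(54.3°)) = 12.6 + j17.54 V
  V3 = 194·(cos(60.0°) + j·sin(60.0°)) = 97 + j168 V
  V4 = 76·(cos(-142.7°) + j·sin(-142.7°)) = -60.46 - j46.06 V
Step 2 — Sum components: V_total = -53.55 + j100.1 V.
Step 3 — Convert to polar: |V_total| = 113.5 V, ∠V_total = 118.1°.

V_total = 113.5∠118.1° V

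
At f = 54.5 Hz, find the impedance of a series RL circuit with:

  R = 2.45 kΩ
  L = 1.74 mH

Step 1 — Angular frequency: ω = 2π·f = 2π·54.5 = 342.4 rad/s.
Step 2 — Component impedances:
  R: Z = R = 2450 Ω
  L: Z = jωL = j·342.4·0.00174 = 0 + j0.5958 Ω
Step 3 — Series combination: Z_total = R + L = 2450 + j0.5958 Ω = 2450∠0.0° Ω.

Z = 2450 + j0.5958 Ω = 2450∠0.0° Ω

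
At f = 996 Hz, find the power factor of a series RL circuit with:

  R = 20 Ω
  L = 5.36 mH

Step 1 — Angular frequency: ω = 2π·f = 2π·996 = 6258 rad/s.
Step 2 — Component impedances:
  R: Z = R = 20 Ω
  L: Z = jωL = j·6258·0.00536 = 0 + j33.54 Ω
Step 3 — Series combination: Z_total = R + L = 20 + j33.54 Ω = 39.05∠59.2° Ω.
Step 4 — Power factor: PF = cos(φ) = Re(Z)/|Z| = 20/39.053 = 0.5121.
Step 5 — Type: Im(Z) = 33.54 ⇒ lagging (phase φ = 59.2°).

PF = 0.5121 (lagging, φ = 59.2°)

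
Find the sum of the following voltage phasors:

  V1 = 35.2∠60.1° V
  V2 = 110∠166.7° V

Step 1 — Convert each phasor to rectangular form:
  V1 = 35.2·(cos(60.1°) + j·sin(60.1°)) = 17.55 + j30.51 V
  V2 = 110·(cos(166.7°) + j·sin(166.7°)) = -107 + j25.31 V
Step 2 — Sum components: V_total = -89.5 + j55.82 V.
Step 3 — Convert to polar: |V_total| = 105.5 V, ∠V_total = 148.0°.

V_total = 105.5∠148.0° V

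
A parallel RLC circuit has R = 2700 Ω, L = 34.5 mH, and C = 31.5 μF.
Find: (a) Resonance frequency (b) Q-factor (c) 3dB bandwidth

Step 1 — Resonance: ω₀ = 1/√(LC) = 1/√(0.0345·3.15e-05) = 959.3 rad/s.
Step 2 — f₀ = ω₀/(2π) = 152.7 Hz.
Step 3 — Parallel Q: Q = R/(ω₀L) = 2700/(959.3·0.0345) = 81.58.
Step 4 — Bandwidth: Δω = ω₀/Q = 11.76 rad/s; BW = Δω/(2π) = 1.871 Hz.

(a) f₀ = 152.7 Hz  (b) Q = 81.58  (c) BW = 1.871 Hz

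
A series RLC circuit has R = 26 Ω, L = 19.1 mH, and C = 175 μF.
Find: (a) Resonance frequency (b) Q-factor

Step 1 — Resonance condition Im(Z)=0 gives ω₀ = 1/√(LC).
Step 2 — ω₀ = 1/√(0.0191·0.000175) = 547 rad/s.
Step 3 — f₀ = ω₀/(2π) = 87.05 Hz.
Step 4 — Series Q: Q = ω₀L/R = 547·0.0191/26 = 0.4018.

(a) f₀ = 87.05 Hz  (b) Q = 0.4018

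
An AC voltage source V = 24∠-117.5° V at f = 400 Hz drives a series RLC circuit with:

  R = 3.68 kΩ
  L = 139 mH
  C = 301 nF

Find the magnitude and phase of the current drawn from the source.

Step 1 — Angular frequency: ω = 2π·f = 2π·400 = 2513 rad/s.
Step 2 — Component impedances:
  R: Z = R = 3680 Ω
  L: Z = jωL = j·2513·0.139 = 0 + j349.3 Ω
  C: Z = 1/(jωC) = -j/(ω·C) = 0 - j1322 Ω
Step 3 — Series combination: Z_total = R + L + C = 3680 - j972.5 Ω = 3806∠-14.8° Ω.
Step 4 — Source phasor: V = 24∠-117.5° V = -11.08 - j21.29 V.
Step 5 — Ohm's law: I = V / Z_total = (-11.08 - j21.29) / (3680 - j972.5) = -0.001386 - j0.006151 A.
Step 6 — Convert to polar: |I| = 0.006305 A, ∠I = -102.7°.

I = 0.006305∠-102.7° A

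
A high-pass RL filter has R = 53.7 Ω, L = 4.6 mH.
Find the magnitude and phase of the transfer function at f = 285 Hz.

Step 1 — Angular frequency: ω = 2π·285 = 1791 rad/s.
Step 2 — Transfer function: H(jω) = jωL/(R + jωL).
Step 3 — Numerator jωL = j·8.237; denominator R + jωL = 53.7 + j8.237.
Step 4 — H = 0.02299 + j0.1499.
Step 5 — Magnitude: |H| = 0.1516 (-16.4 dB); phase: φ = 81.3°.

|H| = 0.1516 (-16.4 dB), φ = 81.3°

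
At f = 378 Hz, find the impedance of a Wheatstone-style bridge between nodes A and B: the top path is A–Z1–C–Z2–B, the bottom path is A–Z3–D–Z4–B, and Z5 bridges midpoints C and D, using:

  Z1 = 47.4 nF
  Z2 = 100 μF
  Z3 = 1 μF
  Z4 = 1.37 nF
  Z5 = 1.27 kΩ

Step 1 — Angular frequency: ω = 2π·f = 2π·378 = 2375 rad/s.
Step 2 — Component impedances:
  Z1: Z = 1/(jωC) = -j/(ω·C) = 0 - j8883 Ω
  Z2: Z = 1/(jωC) = -j/(ω·C) = 0 - j4.21 Ω
  Z3: Z = 1/(jωC) = -j/(ω·C) = 0 - j421 Ω
  Z4: Z = 1/(jωC) = -j/(ω·C) = 0 - j3.073e+05 Ω
  Z5: Z = R = 1270 Ω
Step 3 — Bridge requires nodal analysis (the Z5 bridge couples midpoints C and D, so the two paths cannot be reduced to a simple series/parallel combination). Setting node B to ground and injecting 1 A at node A, the 3-node admittance system at A, C, D solves to V_A = Z_AB = 1135 - j565.8 Ω = 1268∠-26.5° Ω.

Z = 1135 - j565.8 Ω = 1268∠-26.5° Ω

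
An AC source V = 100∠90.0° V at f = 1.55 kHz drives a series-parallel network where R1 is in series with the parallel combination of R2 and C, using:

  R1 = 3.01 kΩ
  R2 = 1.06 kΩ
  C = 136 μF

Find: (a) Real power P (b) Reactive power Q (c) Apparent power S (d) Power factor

Step 1 — Angular frequency: ω = 2π·f = 2π·1550 = 9739 rad/s.
Step 2 — Component impedances:
  R1: Z = R = 3010 Ω
  R2: Z = R = 1060 Ω
  C: Z = 1/(jωC) = -j/(ω·C) = 0 - j0.755 Ω
Step 3 — Parallel branch: R2 || C = 1/(1/R2 + 1/C) = 0.0005378 - j0.755 Ω.
Step 4 — Series with R1: Z_total = R1 + (R2 || C) = 3010 - j0.755 Ω = 3010∠-0.0° Ω.
Step 5 — Source phasor: V = 100∠90.0° V = 0 + j100 V.
Step 6 — Current: I = V / Z = -8.333e-06 + j0.03322 A = 0.03322∠90.0° A.
Step 7 — Complex power: S = V·I* = 3.322 - j0.0008333 VA.
Step 8 — Real power: P = Re(S) = 3.322 W.
Step 9 — Reactive power: Q = Im(S) = -0.0008333 VAR.
Step 10 — Apparent power: |S| = 3.322 VA.
Step 11 — Power factor: PF = P/|S| = 1 (leading).

(a) P = 3.322 W  (b) Q = -0.0008333 VAR  (c) S = 3.322 VA  (d) PF = 1 (leading)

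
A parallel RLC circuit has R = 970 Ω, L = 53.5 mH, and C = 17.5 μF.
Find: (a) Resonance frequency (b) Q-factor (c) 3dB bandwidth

Step 1 — Resonance: ω₀ = 1/√(LC) = 1/√(0.0535·1.75e-05) = 1033 rad/s.
Step 2 — f₀ = ω₀/(2π) = 164.5 Hz.
Step 3 — Parallel Q: Q = R/(ω₀L) = 970/(1033·0.0535) = 17.54.
Step 4 — Bandwidth: Δω = ω₀/Q = 58.91 rad/s; BW = Δω/(2π) = 9.376 Hz.

(a) f₀ = 164.5 Hz  (b) Q = 17.54  (c) BW = 9.376 Hz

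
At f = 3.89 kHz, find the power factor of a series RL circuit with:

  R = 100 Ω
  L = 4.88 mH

Step 1 — Angular frequency: ω = 2π·f = 2π·3890 = 2.444e+04 rad/s.
Step 2 — Component impedances:
  R: Z = R = 100 Ω
  L: Z = jωL = j·2.444e+04·0.00488 = 0 + j119.3 Ω
Step 3 — Series combination: Z_total = R + L = 100 + j119.3 Ω = 155.6∠50.0° Ω.
Step 4 — Power factor: PF = cos(φ) = Re(Z)/|Z| = 100/155.65 = 0.6425.
Step 5 — Type: Im(Z) = 119.3 ⇒ lagging (phase φ = 50.0°).

PF = 0.6425 (lagging, φ = 50.0°)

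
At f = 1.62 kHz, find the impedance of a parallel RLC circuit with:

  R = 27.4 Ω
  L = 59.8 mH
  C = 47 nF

Step 1 — Angular frequency: ω = 2π·f = 2π·1620 = 1.018e+04 rad/s.
Step 2 — Component impedances:
  R: Z = R = 27.4 Ω
  L: Z = jωL = j·1.018e+04·0.0598 = 0 + j608.7 Ω
  C: Z = 1/(jωC) = -j/(ω·C) = 0 - j2090 Ω
Step 3 — Parallel combination: 1/Z_total = 1/R + 1/L + 1/C; Z_total = 27.37 + j0.8733 Ω = 27.39∠1.8° Ω.

Z = 27.37 + j0.8733 Ω = 27.39∠1.8° Ω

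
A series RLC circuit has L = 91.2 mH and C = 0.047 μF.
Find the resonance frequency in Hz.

Step 1 — Resonance condition Im(Z)=0 gives ω₀ = 1/√(LC).
Step 2 — ω₀ = 1/√(0.0912·4.7e-08) = 1.527e+04 rad/s.
Step 3 — f₀ = ω₀/(2π) = 2431 Hz.

f₀ = 2431 Hz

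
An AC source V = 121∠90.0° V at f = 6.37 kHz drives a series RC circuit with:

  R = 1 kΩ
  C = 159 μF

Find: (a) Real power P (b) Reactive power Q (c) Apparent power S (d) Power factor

Step 1 — Angular frequency: ω = 2π·f = 2π·6370 = 4.002e+04 rad/s.
Step 2 — Component impedances:
  R: Z = R = 1000 Ω
  C: Z = 1/(jωC) = -j/(ω·C) = 0 - j0.1571 Ω
Step 3 — Series combination: Z_total = R + C = 1000 - j0.1571 Ω = 1000∠-0.0° Ω.
Step 4 — Source phasor: V = 121∠90.0° V = 0 + j121 V.
Step 5 — Current: I = V / Z = -1.901e-05 + j0.121 A = 0.121∠90.0° A.
Step 6 — Complex power: S = V·I* = 14.64 - j0.002301 VA.
Step 7 — Real power: P = Re(S) = 14.64 W.
Step 8 — Reactive power: Q = Im(S) = -0.002301 VAR.
Step 9 — Apparent power: |S| = 14.64 VA.
Step 10 — Power factor: PF = P/|S| = 1 (leading).

(a) P = 14.64 W  (b) Q = -0.002301 VAR  (c) S = 14.64 VA  (d) PF = 1 (leading)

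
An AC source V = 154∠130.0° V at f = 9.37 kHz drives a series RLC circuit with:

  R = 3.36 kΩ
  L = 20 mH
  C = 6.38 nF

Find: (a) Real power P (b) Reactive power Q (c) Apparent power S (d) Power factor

Step 1 — Angular frequency: ω = 2π·f = 2π·9370 = 5.887e+04 rad/s.
Step 2 — Component impedances:
  R: Z = R = 3360 Ω
  L: Z = jωL = j·5.887e+04·0.02 = 0 + j1177 Ω
  C: Z = 1/(jωC) = -j/(ω·C) = 0 - j2662 Ω
Step 3 — Series combination: Z_total = R + L + C = 3360 - j1485 Ω = 3673∠-23.8° Ω.
Step 4 — Source phasor: V = 154∠130.0° V = -98.99 + j118 V.
Step 5 — Current: I = V / Z = -0.03763 + j0.01848 A = 0.04192∠153.8° A.
Step 6 — Complex power: S = V·I* = 5.905 - j2.61 VA.
Step 7 — Real power: P = Re(S) = 5.905 W.
Step 8 — Reactive power: Q = Im(S) = -2.61 VAR.
Step 9 — Apparent power: |S| = 6.456 VA.
Step 10 — Power factor: PF = P/|S| = 0.9147 (leading).

(a) P = 5.905 W  (b) Q = -2.61 VAR  (c) S = 6.456 VA  (d) PF = 0.9147 (leading)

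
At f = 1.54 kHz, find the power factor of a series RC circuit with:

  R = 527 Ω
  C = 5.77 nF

Step 1 — Angular frequency: ω = 2π·f = 2π·1540 = 9676 rad/s.
Step 2 — Component impedances:
  R: Z = R = 527 Ω
  C: Z = 1/(jωC) = -j/(ω·C) = 0 - j1.791e+04 Ω
Step 3 — Series combination: Z_total = R + C = 527 - j1.791e+04 Ω = 1.792e+04∠-88.3° Ω.
Step 4 — Power factor: PF = cos(φ) = Re(Z)/|Z| = 527/1.792e+04 = 0.02941.
Step 5 — Type: Im(Z) = -1.791e+04 ⇒ leading (phase φ = -88.3°).

PF = 0.02941 (leading, φ = -88.3°)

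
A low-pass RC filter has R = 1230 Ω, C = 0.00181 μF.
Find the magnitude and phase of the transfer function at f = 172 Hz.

Step 1 — Angular frequency: ω = 2π·172 = 1081 rad/s.
Step 2 — Transfer function: H(jω) = 1/(1 + jωRC).
Step 3 — Denominator: 1 + jωRC = 1 + j·1081·1230·1.81e-09 = 1 + j0.002406.
Step 4 — H = 1 - j0.002406.
Step 5 — Magnitude: |H| = 1 (-0.0 dB); phase: φ = -0.1°.

|H| = 1 (-0.0 dB), φ = -0.1°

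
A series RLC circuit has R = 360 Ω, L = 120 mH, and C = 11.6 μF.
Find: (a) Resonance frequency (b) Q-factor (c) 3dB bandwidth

Step 1 — Resonance: ω₀ = 1/√(LC) = 1/√(0.12·1.16e-05) = 847.6 rad/s.
Step 2 — f₀ = ω₀/(2π) = 134.9 Hz.
Step 3 — Series Q: Q = ω₀L/R = 847.6·0.12/360 = 0.2825.
Step 4 — Bandwidth: Δω = ω₀/Q = 3000 rad/s; BW = Δω/(2π) = 477.5 Hz.

(a) f₀ = 134.9 Hz  (b) Q = 0.2825  (c) BW = 477.5 Hz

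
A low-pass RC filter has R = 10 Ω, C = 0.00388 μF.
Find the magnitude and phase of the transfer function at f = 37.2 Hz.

Step 1 — Angular frequency: ω = 2π·37.2 = 233.7 rad/s.
Step 2 — Transfer function: H(jω) = 1/(1 + jωRC).
Step 3 — Denominator: 1 + jωRC = 1 + j·233.7·10·3.88e-09 = 1 + j9.069e-06.
Step 4 — H = 1 - j9.069e-06.
Step 5 — Magnitude: |H| = 1 (-0.0 dB); phase: φ = -0.0°.

|H| = 1 (-0.0 dB), φ = -0.0°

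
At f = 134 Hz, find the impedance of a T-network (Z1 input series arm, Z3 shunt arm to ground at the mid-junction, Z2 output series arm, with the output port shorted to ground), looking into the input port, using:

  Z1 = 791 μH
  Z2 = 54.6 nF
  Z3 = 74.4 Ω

Step 1 — Angular frequency: ω = 2π·f = 2π·134 = 841.9 rad/s.
Step 2 — Component impedances:
  Z1: Z = jωL = j·841.9·0.000791 = 0 + j0.666 Ω
  Z2: Z = 1/(jωC) = -j/(ω·C) = 0 - j2.175e+04 Ω
  Z3: Z = R = 74.4 Ω
Step 3 — With the output port shorted to ground, the output series arm Z2 runs from the junction to ground; the shunt arm Z3 also runs from the junction to ground. They appear in parallel: Z3 || Z2 = 74.4 - j0.2545 Ω.
Step 4 — Series with input arm Z1: Z_in = Z1 + (Z3 || Z2) = 74.4 + j0.4115 Ω = 74.4∠0.3° Ω.

Z = 74.4 + j0.4115 Ω = 74.4∠0.3° Ω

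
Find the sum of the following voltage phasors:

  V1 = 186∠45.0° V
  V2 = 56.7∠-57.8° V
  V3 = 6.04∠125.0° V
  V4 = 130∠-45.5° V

Step 1 — Convert each phasor to rectangular form:
  V1 = 186·(cos(45.0°) + j·sin(45.0°)) = 131.5 + j131.5 V
  V2 = 56.7·(cos(-57.8°) + j·sin(-57.8°)) = 30.21 - j47.98 V
  V3 = 6.04·(cos(125.0°) + j·sin(125.0°)) = -3.464 + j4.948 V
  V4 = 130·(cos(-45.5°) + j·sin(-45.5°)) = 91.12 - j92.72 V
Step 2 — Sum components: V_total = 249.4 - j4.232 V.
Step 3 — Convert to polar: |V_total| = 249.4 V, ∠V_total = -1.0°.

V_total = 249.4∠-1.0° V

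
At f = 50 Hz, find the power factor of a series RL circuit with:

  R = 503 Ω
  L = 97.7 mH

Step 1 — Angular frequency: ω = 2π·f = 2π·50 = 314.2 rad/s.
Step 2 — Component impedances:
  R: Z = R = 503 Ω
  L: Z = jωL = j·314.2·0.0977 = 0 + j30.69 Ω
Step 3 — Series combination: Z_total = R + L = 503 + j30.69 Ω = 503.9∠3.5° Ω.
Step 4 — Power factor: PF = cos(φ) = Re(Z)/|Z| = 503/503.94 = 0.9981.
Step 5 — Type: Im(Z) = 30.69 ⇒ lagging (phase φ = 3.5°).

PF = 0.9981 (lagging, φ = 3.5°)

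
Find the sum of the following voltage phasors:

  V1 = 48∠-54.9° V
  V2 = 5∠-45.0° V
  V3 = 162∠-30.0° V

Step 1 — Convert each phasor to rectangular form:
  V1 = 48·(cos(-54.9°) + j·sin(-54.9°)) = 27.6 - j39.27 V
  V2 = 5·(cos(-45.0°) + j·sin(-45.0°)) = 3.536 - j3.536 V
  V3 = 162·(cos(-30.0°) + j·sin(-30.0°)) = 140.3 - j81 V
Step 2 — Sum components: V_total = 171.4 - j123.8 V.
Step 3 — Convert to polar: |V_total| = 211.5 V, ∠V_total = -35.8°.

V_total = 211.5∠-35.8° V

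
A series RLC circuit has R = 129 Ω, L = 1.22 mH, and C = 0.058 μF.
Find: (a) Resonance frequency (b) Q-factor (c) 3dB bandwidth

Step 1 — Resonance condition Im(Z)=0 gives ω₀ = 1/√(LC).
Step 2 — ω₀ = 1/√(0.00122·5.8e-08) = 1.189e+05 rad/s.
Step 3 — f₀ = ω₀/(2π) = 1.892e+04 Hz.
Step 4 — Series Q: Q = ω₀L/R = 1.189e+05·0.00122/129 = 1.124.
Step 5 — 3dB bandwidth: Δω = ω₀/Q = 1.057e+05 rad/s; BW = Δω/(2π) = 1.683e+04 Hz.

(a) f₀ = 1.892e+04 Hz  (b) Q = 1.124  (c) BW = 1.683e+04 Hz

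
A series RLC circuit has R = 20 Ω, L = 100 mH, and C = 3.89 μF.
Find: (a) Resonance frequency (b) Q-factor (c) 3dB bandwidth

Step 1 — Resonance: ω₀ = 1/√(LC) = 1/√(0.1·3.89e-06) = 1603 rad/s.
Step 2 — f₀ = ω₀/(2π) = 255.2 Hz.
Step 3 — Series Q: Q = ω₀L/R = 1603·0.1/20 = 8.017.
Step 4 — Bandwidth: Δω = ω₀/Q = 200 rad/s; BW = Δω/(2π) = 31.83 Hz.

(a) f₀ = 255.2 Hz  (b) Q = 8.017  (c) BW = 31.83 Hz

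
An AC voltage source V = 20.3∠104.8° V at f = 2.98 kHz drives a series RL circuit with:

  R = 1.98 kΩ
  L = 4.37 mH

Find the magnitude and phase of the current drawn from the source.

Step 1 — Angular frequency: ω = 2π·f = 2π·2980 = 1.872e+04 rad/s.
Step 2 — Component impedances:
  R: Z = R = 1980 Ω
  L: Z = jωL = j·1.872e+04·0.00437 = 0 + j81.82 Ω
Step 3 — Series combination: Z_total = R + L = 1980 + j81.82 Ω = 1982∠2.4° Ω.
Step 4 — Source phasor: V = 20.3∠104.8° V = -5.186 + j19.63 V.
Step 5 — Ohm's law: I = V / Z_total = (-5.186 + j19.63) / (1980 + j81.82) = -0.002206 + j0.01 A.
Step 6 — Convert to polar: |I| = 0.01024 A, ∠I = 102.4°.

I = 0.01024∠102.4° A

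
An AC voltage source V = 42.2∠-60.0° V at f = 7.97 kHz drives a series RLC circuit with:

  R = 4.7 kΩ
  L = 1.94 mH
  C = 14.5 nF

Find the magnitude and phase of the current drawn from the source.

Step 1 — Angular frequency: ω = 2π·f = 2π·7970 = 5.008e+04 rad/s.
Step 2 — Component impedances:
  R: Z = R = 4700 Ω
  L: Z = jωL = j·5.008e+04·0.00194 = 0 + j97.15 Ω
  C: Z = 1/(jωC) = -j/(ω·C) = 0 - j1377 Ω
Step 3 — Series combination: Z_total = R + L + C = 4700 - j1280 Ω = 4871∠-15.2° Ω.
Step 4 — Source phasor: V = 42.2∠-60.0° V = 21.1 - j36.55 V.
Step 5 — Ohm's law: I = V / Z_total = (21.1 - j36.55) / (4700 - j1280) = 0.006151 - j0.006101 A.
Step 6 — Convert to polar: |I| = 0.008663 A, ∠I = -44.8°.

I = 0.008663∠-44.8° A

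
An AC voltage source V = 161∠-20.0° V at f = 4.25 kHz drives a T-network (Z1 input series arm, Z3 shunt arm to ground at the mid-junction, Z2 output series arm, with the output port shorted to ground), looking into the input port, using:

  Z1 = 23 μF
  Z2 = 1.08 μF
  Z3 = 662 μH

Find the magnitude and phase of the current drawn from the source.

Step 1 — Angular frequency: ω = 2π·f = 2π·4250 = 2.67e+04 rad/s.
Step 2 — Component impedances:
  Z1: Z = 1/(jωC) = -j/(ω·C) = 0 - j1.628 Ω
  Z2: Z = 1/(jωC) = -j/(ω·C) = 0 - j34.67 Ω
  Z3: Z = jωL = j·2.67e+04·0.000662 = 0 + j17.68 Ω
Step 3 — With the output port shorted to ground, the output series arm Z2 runs from the junction to ground; the shunt arm Z3 also runs from the junction to ground. They appear in parallel: Z3 || Z2 = 0 + j36.06 Ω.
Step 4 — Series with input arm Z1: Z_in = Z1 + (Z3 || Z2) = 0 + j34.44 Ω = 34.44∠90.0° Ω.
Step 5 — Source phasor: V = 161∠-20.0° V = 151.3 - j55.07 V.
Step 6 — Ohm's law: I = V / Z_total = (151.3 - j55.07) / (0 + j34.44) = -1.599 - j4.393 A.
Step 7 — Convert to polar: |I| = 4.675 A, ∠I = -110.0°.

I = 4.675∠-110.0° A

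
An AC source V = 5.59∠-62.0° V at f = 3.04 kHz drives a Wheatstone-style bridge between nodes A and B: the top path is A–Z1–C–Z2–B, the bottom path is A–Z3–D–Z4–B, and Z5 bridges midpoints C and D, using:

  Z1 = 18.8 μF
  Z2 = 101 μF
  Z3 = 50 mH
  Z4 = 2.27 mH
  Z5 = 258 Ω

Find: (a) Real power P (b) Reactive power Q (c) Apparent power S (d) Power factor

Step 1 — Angular frequency: ω = 2π·f = 2π·3040 = 1.91e+04 rad/s.
Step 2 — Component impedances:
  Z1: Z = 1/(jωC) = -j/(ω·C) = 0 - j2.785 Ω
  Z2: Z = 1/(jωC) = -j/(ω·C) = 0 - j0.5184 Ω
  Z3: Z = jωL = j·1.91e+04·0.05 = 0 + j955 Ω
  Z4: Z = jωL = j·1.91e+04·0.00227 = 0 + j43.36 Ω
  Z5: Z = R = 258 Ω
Step 3 — Bridge requires nodal analysis (the Z5 bridge couples midpoints C and D, so the two paths cannot be reduced to a simple series/parallel combination). Setting node B to ground and injecting 1 A at node A, the 3-node admittance system at A, C, D solves to V_A = Z_AB = 0.0005349 - j3.314 Ω = 3.314∠-90.0° Ω.
Step 4 — Source phasor: V = 5.59∠-62.0° V = 2.624 - j4.936 V.
Step 5 — Current: I = V / Z = 1.489 + j0.7916 A = 1.687∠28.0° A.
Step 6 — Complex power: S = V·I* = 0.001522 - j9.429 VA.
Step 7 — Real power: P = Re(S) = 0.001522 W.
Step 8 — Reactive power: Q = Im(S) = -9.429 VAR.
Step 9 — Apparent power: |S| = 9.429 VA.
Step 10 — Power factor: PF = P/|S| = 0.0001614 (leading).

(a) P = 0.001522 W  (b) Q = -9.429 VAR  (c) S = 9.429 VA  (d) PF = 0.0001614 (leading)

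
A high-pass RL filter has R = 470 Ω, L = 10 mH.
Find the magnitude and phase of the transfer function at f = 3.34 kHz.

Step 1 — Angular frequency: ω = 2π·3340 = 2.099e+04 rad/s.
Step 2 — Transfer function: H(jω) = jωL/(R + jωL).
Step 3 — Numerator jωL = j·209.9; denominator R + jωL = 470 + j209.9.
Step 4 — H = 0.1662 + j0.3723.
Step 5 — Magnitude: |H| = 0.4077 (-7.8 dB); phase: φ = 65.9°.

|H| = 0.4077 (-7.8 dB), φ = 65.9°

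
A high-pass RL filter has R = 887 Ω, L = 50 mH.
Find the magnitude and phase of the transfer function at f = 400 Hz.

Step 1 — Angular frequency: ω = 2π·400 = 2513 rad/s.
Step 2 — Transfer function: H(jω) = jωL/(R + jωL).
Step 3 — Numerator jωL = j·125.7; denominator R + jωL = 887 + j125.7.
Step 4 — H = 0.01968 + j0.1389.
Step 5 — Magnitude: |H| = 0.1403 (-17.1 dB); phase: φ = 81.9°.

|H| = 0.1403 (-17.1 dB), φ = 81.9°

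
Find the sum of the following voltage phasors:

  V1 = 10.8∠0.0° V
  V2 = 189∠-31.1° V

Step 1 — Convert each phasor to rectangular form:
  V1 = 10.8·(cos(0.0°) + j·sin(0.0°)) = 10.8 V
  V2 = 189·(cos(-31.1°) + j·sin(-31.1°)) = 161.8 - j97.62 V
Step 2 — Sum components: V_total = 172.6 - j97.62 V.
Step 3 — Convert to polar: |V_total| = 198.3 V, ∠V_total = -29.5°.

V_total = 198.3∠-29.5° V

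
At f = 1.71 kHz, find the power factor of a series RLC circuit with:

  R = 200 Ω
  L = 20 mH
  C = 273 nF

Step 1 — Angular frequency: ω = 2π·f = 2π·1710 = 1.074e+04 rad/s.
Step 2 — Component impedances:
  R: Z = R = 200 Ω
  L: Z = jωL = j·1.074e+04·0.02 = 0 + j214.9 Ω
  C: Z = 1/(jωC) = -j/(ω·C) = 0 - j340.9 Ω
Step 3 — Series combination: Z_total = R + L + C = 200 - j126 Ω = 236.4∠-32.2° Ω.
Step 4 — Power factor: PF = cos(φ) = Re(Z)/|Z| = 200/236.4 = 0.846.
Step 5 — Type: Im(Z) = -126 ⇒ leading (phase φ = -32.2°).

PF = 0.846 (leading, φ = -32.2°)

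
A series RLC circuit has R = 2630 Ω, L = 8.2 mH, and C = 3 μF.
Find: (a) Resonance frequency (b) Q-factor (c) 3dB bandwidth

Step 1 — Resonance: ω₀ = 1/√(LC) = 1/√(0.0082·3e-06) = 6376 rad/s.
Step 2 — f₀ = ω₀/(2π) = 1015 Hz.
Step 3 — Series Q: Q = ω₀L/R = 6376·0.0082/2630 = 0.01988.
Step 4 — Bandwidth: Δω = ω₀/Q = 3.207e+05 rad/s; BW = Δω/(2π) = 5.105e+04 Hz.

(a) f₀ = 1015 Hz  (b) Q = 0.01988  (c) BW = 5.105e+04 Hz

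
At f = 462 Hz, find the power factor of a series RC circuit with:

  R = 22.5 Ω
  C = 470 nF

Step 1 — Angular frequency: ω = 2π·f = 2π·462 = 2903 rad/s.
Step 2 — Component impedances:
  R: Z = R = 22.5 Ω
  C: Z = 1/(jωC) = -j/(ω·C) = 0 - j733 Ω
Step 3 — Series combination: Z_total = R + C = 22.5 - j733 Ω = 733.3∠-88.2° Ω.
Step 4 — Power factor: PF = cos(φ) = Re(Z)/|Z| = 22.5/733.3 = 0.03068.
Step 5 — Type: Im(Z) = -733 ⇒ leading (phase φ = -88.2°).

PF = 0.03068 (leading, φ = -88.2°)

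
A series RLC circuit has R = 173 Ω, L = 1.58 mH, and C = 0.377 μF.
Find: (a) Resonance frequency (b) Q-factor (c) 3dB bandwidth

Step 1 — Resonance condition Im(Z)=0 gives ω₀ = 1/√(LC).
Step 2 — ω₀ = 1/√(0.00158·3.77e-07) = 4.097e+04 rad/s.
Step 3 — f₀ = ω₀/(2π) = 6521 Hz.
Step 4 — Series Q: Q = ω₀L/R = 4.097e+04·0.00158/173 = 0.3742.
Step 5 — 3dB bandwidth: Δω = ω₀/Q = 1.095e+05 rad/s; BW = Δω/(2π) = 1.743e+04 Hz.

(a) f₀ = 6521 Hz  (b) Q = 0.3742  (c) BW = 1.743e+04 Hz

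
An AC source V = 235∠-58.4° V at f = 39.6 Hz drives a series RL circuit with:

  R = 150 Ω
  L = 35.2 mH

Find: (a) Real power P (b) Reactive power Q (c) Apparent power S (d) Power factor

Step 1 — Angular frequency: ω = 2π·f = 2π·39.6 = 248.8 rad/s.
Step 2 — Component impedances:
  R: Z = R = 150 Ω
  L: Z = jωL = j·248.8·0.0352 = 0 + j8.758 Ω
Step 3 — Series combination: Z_total = R + L = 150 + j8.758 Ω = 150.3∠3.3° Ω.
Step 4 — Source phasor: V = 235∠-58.4° V = 123.1 - j200.2 V.
Step 5 — Current: I = V / Z = 0.7405 - j1.378 A = 1.564∠-61.7° A.
Step 6 — Complex power: S = V·I* = 366.9 + j21.42 VA.
Step 7 — Real power: P = Re(S) = 366.9 W.
Step 8 — Reactive power: Q = Im(S) = 21.42 VAR.
Step 9 — Apparent power: |S| = 367.5 VA.
Step 10 — Power factor: PF = P/|S| = 0.9983 (lagging).

(a) P = 366.9 W  (b) Q = 21.42 VAR  (c) S = 367.5 VA  (d) PF = 0.9983 (lagging)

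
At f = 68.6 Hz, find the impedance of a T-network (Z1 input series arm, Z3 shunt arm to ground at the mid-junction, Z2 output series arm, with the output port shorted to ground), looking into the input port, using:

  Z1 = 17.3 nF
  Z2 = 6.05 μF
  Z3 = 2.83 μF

Step 1 — Angular frequency: ω = 2π·f = 2π·68.6 = 431 rad/s.
Step 2 — Component impedances:
  Z1: Z = 1/(jωC) = -j/(ω·C) = 0 - j1.341e+05 Ω
  Z2: Z = 1/(jωC) = -j/(ω·C) = 0 - j383.5 Ω
  Z3: Z = 1/(jωC) = -j/(ω·C) = 0 - j819.8 Ω
Step 3 — With the output port shorted to ground, the output series arm Z2 runs from the junction to ground; the shunt arm Z3 also runs from the junction to ground. They appear in parallel: Z3 || Z2 = 0 - j261.3 Ω.
Step 4 — Series with input arm Z1: Z_in = Z1 + (Z3 || Z2) = 0 - j1.344e+05 Ω = 1.344e+05∠-90.0° Ω.

Z = 0 - j1.344e+05 Ω = 1.344e+05∠-90.0° Ω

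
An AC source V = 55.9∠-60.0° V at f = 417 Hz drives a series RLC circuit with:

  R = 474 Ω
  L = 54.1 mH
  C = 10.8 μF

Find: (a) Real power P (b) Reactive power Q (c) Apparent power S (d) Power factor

Step 1 — Angular frequency: ω = 2π·f = 2π·417 = 2620 rad/s.
Step 2 — Component impedances:
  R: Z = R = 474 Ω
  L: Z = jωL = j·2620·0.0541 = 0 + j141.7 Ω
  C: Z = 1/(jωC) = -j/(ω·C) = 0 - j35.34 Ω
Step 3 — Series combination: Z_total = R + L + C = 474 + j106.4 Ω = 485.8∠12.7° Ω.
Step 4 — Source phasor: V = 55.9∠-60.0° V = 27.95 - j48.41 V.
Step 5 — Current: I = V / Z = 0.03431 - j0.1098 A = 0.1151∠-72.7° A.
Step 6 — Complex power: S = V·I* = 6.276 + j1.409 VA.
Step 7 — Real power: P = Re(S) = 6.276 W.
Step 8 — Reactive power: Q = Im(S) = 1.409 VAR.
Step 9 — Apparent power: |S| = 6.432 VA.
Step 10 — Power factor: PF = P/|S| = 0.9757 (lagging).

(a) P = 6.276 W  (b) Q = 1.409 VAR  (c) S = 6.432 VA  (d) PF = 0.9757 (lagging)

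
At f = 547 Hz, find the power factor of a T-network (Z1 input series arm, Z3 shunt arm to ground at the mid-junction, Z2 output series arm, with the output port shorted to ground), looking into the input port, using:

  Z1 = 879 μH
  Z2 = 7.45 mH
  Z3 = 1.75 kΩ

Step 1 — Angular frequency: ω = 2π·f = 2π·547 = 3437 rad/s.
Step 2 — Component impedances:
  Z1: Z = jωL = j·3437·0.000879 = 0 + j3.021 Ω
  Z2: Z = jωL = j·3437·0.00745 = 0 + j25.6 Ω
  Z3: Z = R = 1750 Ω
Step 3 — With the output port shorted to ground, the output series arm Z2 runs from the junction to ground; the shunt arm Z3 also runs from the junction to ground. They appear in parallel: Z3 || Z2 = 0.3746 + j25.6 Ω.
Step 4 — Series with input arm Z1: Z_in = Z1 + (Z3 || Z2) = 0.3746 + j28.62 Ω = 28.62∠89.3° Ω.
Step 5 — Power factor: PF = cos(φ) = Re(Z)/|Z| = 0.3746/28.62 = 0.01309.
Step 6 — Type: Im(Z) = 28.62 ⇒ lagging (phase φ = 89.3°).

PF = 0.01309 (lagging, φ = 89.3°)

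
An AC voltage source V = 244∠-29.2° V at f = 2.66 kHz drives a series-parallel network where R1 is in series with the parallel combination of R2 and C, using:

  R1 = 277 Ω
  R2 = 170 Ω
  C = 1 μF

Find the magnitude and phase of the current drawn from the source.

Step 1 — Angular frequency: ω = 2π·f = 2π·2660 = 1.671e+04 rad/s.
Step 2 — Component impedances:
  R1: Z = R = 277 Ω
  R2: Z = R = 170 Ω
  C: Z = 1/(jωC) = -j/(ω·C) = 0 - j59.83 Ω
Step 3 — Parallel branch: R2 || C = 1/(1/R2 + 1/C) = 18.74 - j53.24 Ω.
Step 4 — Series with R1: Z_total = R1 + (R2 || C) = 295.7 - j53.24 Ω = 300.5∠-10.2° Ω.
Step 5 — Source phasor: V = 244∠-29.2° V = 213 - j119 V.
Step 6 — Ohm's law: I = V / Z_total = (213 - j119) / (295.7 - j53.24) = 0.7678 - j0.2643 A.
Step 7 — Convert to polar: |I| = 0.812 A, ∠I = -19.0°.

I = 0.812∠-19.0° A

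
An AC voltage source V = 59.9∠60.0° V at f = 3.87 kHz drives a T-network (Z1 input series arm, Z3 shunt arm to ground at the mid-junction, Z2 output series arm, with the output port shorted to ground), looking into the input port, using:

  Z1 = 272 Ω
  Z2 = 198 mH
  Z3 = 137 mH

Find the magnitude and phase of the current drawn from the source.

Step 1 — Angular frequency: ω = 2π·f = 2π·3870 = 2.432e+04 rad/s.
Step 2 — Component impedances:
  Z1: Z = R = 272 Ω
  Z2: Z = jωL = j·2.432e+04·0.198 = 0 + j4815 Ω
  Z3: Z = jωL = j·2.432e+04·0.137 = 0 + j3331 Ω
Step 3 — With the output port shorted to ground, the output series arm Z2 runs from the junction to ground; the shunt arm Z3 also runs from the junction to ground. They appear in parallel: Z3 || Z2 = 0 + j1969 Ω.
Step 4 — Series with input arm Z1: Z_in = Z1 + (Z3 || Z2) = 272 + j1969 Ω = 1988∠82.1° Ω.
Step 5 — Source phasor: V = 59.9∠60.0° V = 29.95 + j51.87 V.
Step 6 — Ohm's law: I = V / Z_total = (29.95 + j51.87) / (272 + j1969) = 0.02792 - j0.01135 A.
Step 7 — Convert to polar: |I| = 0.03014 A, ∠I = -22.1°.

I = 0.03014∠-22.1° A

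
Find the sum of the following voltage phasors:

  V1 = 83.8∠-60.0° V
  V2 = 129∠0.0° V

Step 1 — Convert each phasor to rectangular form:
  V1 = 83.8·(cos(-60.0°) + j·sin(-60.0°)) = 41.9 - j72.57 V
  V2 = 129·(cos(0.0°) + j·sin(0.0°)) = 129 V
Step 2 — Sum components: V_total = 170.9 - j72.57 V.
Step 3 — Convert to polar: |V_total| = 185.7 V, ∠V_total = -23.0°.

V_total = 185.7∠-23.0° V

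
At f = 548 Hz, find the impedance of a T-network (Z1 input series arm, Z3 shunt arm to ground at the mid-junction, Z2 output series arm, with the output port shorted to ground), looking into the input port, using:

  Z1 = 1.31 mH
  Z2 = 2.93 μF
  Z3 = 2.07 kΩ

Step 1 — Angular frequency: ω = 2π·f = 2π·548 = 3443 rad/s.
Step 2 — Component impedances:
  Z1: Z = jωL = j·3443·0.00131 = 0 + j4.511 Ω
  Z2: Z = 1/(jωC) = -j/(ω·C) = 0 - j99.12 Ω
  Z3: Z = R = 2070 Ω
Step 3 — With the output port shorted to ground, the output series arm Z2 runs from the junction to ground; the shunt arm Z3 also runs from the junction to ground. They appear in parallel: Z3 || Z2 = 4.736 - j98.9 Ω.
Step 4 — Series with input arm Z1: Z_in = Z1 + (Z3 || Z2) = 4.736 - j94.39 Ω = 94.5∠-87.1° Ω.

Z = 4.736 - j94.39 Ω = 94.5∠-87.1° Ω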